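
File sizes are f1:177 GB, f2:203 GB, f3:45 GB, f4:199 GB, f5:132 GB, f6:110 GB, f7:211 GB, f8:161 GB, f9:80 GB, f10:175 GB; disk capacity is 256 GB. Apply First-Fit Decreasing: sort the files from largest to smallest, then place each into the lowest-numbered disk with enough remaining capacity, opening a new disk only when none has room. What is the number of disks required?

7

Sorted descending: 211, 203, 199, 177, 175, 161, 132, 110, 80, 45.
211 GB → disk 1 (remaining 45 GB)
203 GB → disk 2 (remaining 53 GB)
199 GB → disk 3 (remaining 57 GB)
177 GB → disk 4 (remaining 79 GB)
175 GB → disk 5 (remaining 81 GB)
161 GB → disk 6 (remaining 95 GB)
132 GB → disk 7 (remaining 124 GB)
110 GB → disk 7 (remaining 14 GB)
80 GB → disk 5 (remaining 1 GB)
45 GB → disk 1 (remaining 0 GB)
Final disks: [211,45] [203] [199] [177] [175,80] [161] [132,110].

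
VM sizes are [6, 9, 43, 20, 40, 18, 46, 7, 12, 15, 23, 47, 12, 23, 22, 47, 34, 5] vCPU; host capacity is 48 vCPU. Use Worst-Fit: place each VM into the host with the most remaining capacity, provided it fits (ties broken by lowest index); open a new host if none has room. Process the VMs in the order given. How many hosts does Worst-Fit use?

6 vCPU → host 1 (remaining 42 vCPU)
9 vCPU → host 1 (remaining 33 vCPU)
43 vCPU → host 2 (remaining 5 vCPU)
20 vCPU → host 1 (remaining 13 vCPU)
40 vCPU → host 3 (remaining 8 vCPU)
18 vCPU → host 4 (remaining 30 vCPU)
46 vCPU → host 5 (remaining 2 vCPU)
7 vCPU → host 4 (remaining 23 vCPU)
12 vCPU → host 4 (remaining 11 vCPU)
15 vCPU → host 6 (remaining 33 vCPU)
23 vCPU → host 6 (remaining 10 vCPU)
47 vCPU → host 7 (remaining 1 vCPU)
12 vCPU → host 1 (remaining 1 vCPU)
23 vCPU → host 8 (remaining 25 vCPU)
22 vCPU → host 8 (remaining 3 vCPU)
47 vCPU → host 9 (remaining 1 vCPU)
34 vCPU → host 10 (remaining 14 vCPU)
5 vCPU → host 10 (remaining 9 vCPU)
Final hosts: [6,9,20,12] [43] [40] [18,7,12] [46] [15,23] [47] [23,22] [47] [34,5].

10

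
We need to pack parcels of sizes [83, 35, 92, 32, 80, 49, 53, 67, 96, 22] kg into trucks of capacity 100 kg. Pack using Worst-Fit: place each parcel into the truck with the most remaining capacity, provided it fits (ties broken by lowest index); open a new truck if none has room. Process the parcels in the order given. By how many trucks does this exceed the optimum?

Worst-Fit: [83] [35,32] [92] [80] [49,22] [53] [67] [96] → 8 trucks.
Total size 609 kg; any packing needs at least ⌈609/100⌉ = 7 trucks.
An optimal packing achieves that bound: [96] [92] [83] [80] [67,32] [53,35] [49,22] → 7 trucks.
Excess: 8 − 7 = 1.

1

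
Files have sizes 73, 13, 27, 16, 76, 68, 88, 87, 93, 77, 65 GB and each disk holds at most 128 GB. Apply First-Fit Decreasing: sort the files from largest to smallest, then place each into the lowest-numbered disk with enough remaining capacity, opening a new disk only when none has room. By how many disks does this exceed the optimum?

0

First-Fit Decreasing: [93,27] [88,16,13] [87] [77] [76] [73] [68] [65] → 8 disks.
8 files exceed 64 GB (half the capacity), and no two of those can share a disk, so at least 8 disks are needed.
So 8 is already optimal.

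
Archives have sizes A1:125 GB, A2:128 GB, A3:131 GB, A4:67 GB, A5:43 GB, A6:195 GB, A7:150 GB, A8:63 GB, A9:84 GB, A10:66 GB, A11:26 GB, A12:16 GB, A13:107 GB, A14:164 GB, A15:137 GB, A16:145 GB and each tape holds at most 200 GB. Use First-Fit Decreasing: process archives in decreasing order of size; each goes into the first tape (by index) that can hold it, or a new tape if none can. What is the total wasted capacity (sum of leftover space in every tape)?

153

Sorted descending: 195, 164, 150, 145, 137, 131, 128, 125, 107, 84, 67, 66, 63, 43, 26, 16.
195 GB → tape 1 (remaining 5 GB)
164 GB → tape 2 (remaining 36 GB)
150 GB → tape 3 (remaining 50 GB)
145 GB → tape 4 (remaining 55 GB)
137 GB → tape 5 (remaining 63 GB)
131 GB → tape 6 (remaining 69 GB)
128 GB → tape 7 (remaining 72 GB)
125 GB → tape 8 (remaining 75 GB)
107 GB → tape 9 (remaining 93 GB)
84 GB → tape 9 (remaining 9 GB)
67 GB → tape 6 (remaining 2 GB)
66 GB → tape 7 (remaining 6 GB)
63 GB → tape 5 (remaining 0 GB)
43 GB → tape 3 (remaining 7 GB)
26 GB → tape 2 (remaining 10 GB)
16 GB → tape 4 (remaining 39 GB)
9 tapes × 200 GB = 1800 GB; used 1647 GB; unused 153 GB.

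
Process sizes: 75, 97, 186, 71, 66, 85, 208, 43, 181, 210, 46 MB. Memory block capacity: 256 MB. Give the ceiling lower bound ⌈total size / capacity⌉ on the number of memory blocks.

Total size = 75 + 97 + 186 + 71 + 66 + 85 + 208 + 43 + 181 + 210 + 46 = 1268 MB.
⌈1268 / 256⌉ = 5.

5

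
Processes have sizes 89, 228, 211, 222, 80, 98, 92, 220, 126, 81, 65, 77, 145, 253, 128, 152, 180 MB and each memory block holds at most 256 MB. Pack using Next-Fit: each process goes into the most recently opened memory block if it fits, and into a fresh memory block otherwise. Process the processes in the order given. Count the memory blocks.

89 MB → memory block 1 (remaining 167 MB)
228 MB → memory block 2 (remaining 28 MB)
211 MB → memory block 3 (remaining 45 MB)
222 MB → memory block 4 (remaining 34 MB)
80 MB → memory block 5 (remaining 176 MB)
98 MB → memory block 5 (remaining 78 MB)
92 MB → memory block 6 (remaining 164 MB)
220 MB → memory block 7 (remaining 36 MB)
126 MB → memory block 8 (remaining 130 MB)
81 MB → memory block 8 (remaining 49 MB)
65 MB → memory block 9 (remaining 191 MB)
77 MB → memory block 9 (remaining 114 MB)
145 MB → memory block 10 (remaining 111 MB)
253 MB → memory block 11 (remaining 3 MB)
128 MB → memory block 12 (remaining 128 MB)
152 MB → memory block 13 (remaining 104 MB)
180 MB → memory block 14 (remaining 76 MB)
Final memory blocks: [89] [228] [211] [222] [80,98] [92] [220] [126,81] [65,77] [145] [253] [128] [152] [180].

14 memory blocks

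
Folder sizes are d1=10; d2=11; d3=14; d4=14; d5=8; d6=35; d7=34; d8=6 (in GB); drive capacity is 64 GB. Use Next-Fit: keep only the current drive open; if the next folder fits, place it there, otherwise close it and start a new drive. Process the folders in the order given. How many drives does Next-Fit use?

d1 (10 GB) → drive 1 (remaining 54 GB)
d2 (11 GB) → drive 1 (remaining 43 GB)
d3 (14 GB) → drive 1 (remaining 29 GB)
d4 (14 GB) → drive 1 (remaining 15 GB)
d5 (8 GB) → drive 1 (remaining 7 GB)
d6 (35 GB) → drive 2 (remaining 29 GB)
d7 (34 GB) → drive 3 (remaining 30 GB)
d8 (6 GB) → drive 3 (remaining 24 GB)
Final drives: [10,11,14,14,8] [35] [34,6].

3 drives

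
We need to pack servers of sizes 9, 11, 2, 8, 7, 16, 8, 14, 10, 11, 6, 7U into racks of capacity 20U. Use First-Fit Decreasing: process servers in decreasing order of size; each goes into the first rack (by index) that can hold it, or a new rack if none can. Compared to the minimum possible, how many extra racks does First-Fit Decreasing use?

First-Fit Decreasing: [16,2] [14,6] [11,9] [11,8] [10,8] [7,7] → 6 racks.
Total size 109U; any packing needs at least ⌈109/20⌉ = 6 racks.
So 6 is already optimal.

0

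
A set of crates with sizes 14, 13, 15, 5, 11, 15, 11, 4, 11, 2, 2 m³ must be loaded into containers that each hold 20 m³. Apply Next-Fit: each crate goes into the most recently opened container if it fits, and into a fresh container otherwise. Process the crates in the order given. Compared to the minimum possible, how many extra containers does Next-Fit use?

0

Next-Fit: [14] [13] [15,5] [11] [15] [11,4] [11,2,2] → 7 containers.
7 crates exceed 10 m³ (half the capacity), and no two of those can share a container, so at least 7 containers are needed.
So 7 is already optimal.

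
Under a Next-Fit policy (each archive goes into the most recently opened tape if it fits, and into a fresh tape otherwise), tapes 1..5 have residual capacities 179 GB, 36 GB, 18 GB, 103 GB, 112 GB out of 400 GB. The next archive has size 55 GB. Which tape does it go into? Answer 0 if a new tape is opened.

Next-Fit only looks at tape 5, which has 112 GB free.
55 GB fits there.

5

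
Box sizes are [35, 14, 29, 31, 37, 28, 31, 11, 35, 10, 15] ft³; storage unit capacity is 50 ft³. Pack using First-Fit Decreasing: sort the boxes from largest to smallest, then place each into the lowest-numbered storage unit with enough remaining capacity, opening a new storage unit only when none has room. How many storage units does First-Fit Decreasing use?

7

Sorted descending: 37, 35, 35, 31, 31, 29, 28, 15, 14, 11, 10.
Put 37 ft³ in storage unit 1; 13 ft³ remain.
Put 35 ft³ in storage unit 2; 15 ft³ remain.
Put 35 ft³ in storage unit 3; 15 ft³ remain.
Put 31 ft³ in storage unit 4; 19 ft³ remain.
Put 31 ft³ in storage unit 5; 19 ft³ remain.
Put 29 ft³ in storage unit 6; 21 ft³ remain.
Put 28 ft³ in storage unit 7; 22 ft³ remain.
Put 15 ft³ in storage unit 2; 0 ft³ remain.
Put 14 ft³ in storage unit 3; 1 ft³ remain.
Put 11 ft³ in storage unit 1; 2 ft³ remain.
Put 10 ft³ in storage unit 4; 9 ft³ remain.
Final storage units: [37,11] [35,15] [35,14] [31,10] [31] [29] [28].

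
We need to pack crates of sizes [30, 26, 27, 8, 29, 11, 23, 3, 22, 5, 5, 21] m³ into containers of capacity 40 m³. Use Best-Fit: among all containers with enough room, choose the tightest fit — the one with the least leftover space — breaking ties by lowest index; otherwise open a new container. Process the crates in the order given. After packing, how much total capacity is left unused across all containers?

container 1: place 30 m³, 10 m³ left
container 2: place 26 m³, 14 m³ left
container 3: place 27 m³, 13 m³ left
container 1: place 8 m³, 2 m³ left
container 4: place 29 m³, 11 m³ left
container 4: place 11 m³, 0 m³ left
container 5: place 23 m³, 17 m³ left
container 3: place 3 m³, 10 m³ left
container 6: place 22 m³, 18 m³ left
container 3: place 5 m³, 5 m³ left
container 3: place 5 m³, 0 m³ left
container 7: place 21 m³, 19 m³ left
7 containers × 40 m³ = 280 m³; used 210 m³; unused 70 m³.

70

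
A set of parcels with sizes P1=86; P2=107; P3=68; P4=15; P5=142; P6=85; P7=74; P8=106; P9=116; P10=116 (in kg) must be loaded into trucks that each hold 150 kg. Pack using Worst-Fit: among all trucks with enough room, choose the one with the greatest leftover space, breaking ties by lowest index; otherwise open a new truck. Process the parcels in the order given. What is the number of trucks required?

P1 (86 kg) → truck 1 (remaining 64 kg)
P2 (107 kg) → truck 2 (remaining 43 kg)
P3 (68 kg) → truck 3 (remaining 82 kg)
P4 (15 kg) → truck 3 (remaining 67 kg)
P5 (142 kg) → truck 4 (remaining 8 kg)
P6 (85 kg) → truck 5 (remaining 65 kg)
P7 (74 kg) → truck 6 (remaining 76 kg)
P8 (106 kg) → truck 7 (remaining 44 kg)
P9 (116 kg) → truck 8 (remaining 34 kg)
P10 (116 kg) → truck 9 (remaining 34 kg)
Final trucks: [86] [107] [68,15] [142] [85] [74] [106] [116] [116].

9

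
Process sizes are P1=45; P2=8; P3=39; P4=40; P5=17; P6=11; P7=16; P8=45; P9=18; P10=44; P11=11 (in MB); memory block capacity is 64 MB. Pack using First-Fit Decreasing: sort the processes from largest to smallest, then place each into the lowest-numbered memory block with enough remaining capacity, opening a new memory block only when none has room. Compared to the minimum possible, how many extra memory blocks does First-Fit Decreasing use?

0

First-Fit Decreasing: [45,18] [45,17] [44,16] [40,11,11] [39,8] → 5 memory blocks.
Total size 294 MB; any packing needs at least ⌈294/64⌉ = 5 memory blocks.
So 5 is already optimal.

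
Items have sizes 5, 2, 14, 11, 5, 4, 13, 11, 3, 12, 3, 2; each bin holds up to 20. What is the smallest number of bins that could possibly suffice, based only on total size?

5 bins

Total size = 5 + 2 + 14 + 11 + 5 + 4 + 13 + 11 + 3 + 12 + 3 + 2 = 85.
⌈85 / 20⌉ = 5.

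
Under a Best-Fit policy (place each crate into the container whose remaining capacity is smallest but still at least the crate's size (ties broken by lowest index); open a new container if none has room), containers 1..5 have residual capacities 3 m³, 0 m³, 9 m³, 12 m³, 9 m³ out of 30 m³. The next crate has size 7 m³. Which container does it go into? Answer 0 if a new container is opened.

Containers with room: container 3 (9 m³), container 4 (12 m³), container 5 (9 m³).
Tightest fit is container 3 with 9 m³ free.

3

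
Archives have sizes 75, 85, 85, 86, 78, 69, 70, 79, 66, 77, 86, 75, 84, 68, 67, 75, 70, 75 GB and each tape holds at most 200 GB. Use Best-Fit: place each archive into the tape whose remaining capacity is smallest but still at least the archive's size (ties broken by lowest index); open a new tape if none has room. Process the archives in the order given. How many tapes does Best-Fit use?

75 GB → tape 1 (remaining 125 GB)
85 GB → tape 1 (remaining 40 GB)
85 GB → tape 2 (remaining 115 GB)
86 GB → tape 2 (remaining 29 GB)
78 GB → tape 3 (remaining 122 GB)
69 GB → tape 3 (remaining 53 GB)
70 GB → tape 4 (remaining 130 GB)
79 GB → tape 4 (remaining 51 GB)
66 GB → tape 5 (remaining 134 GB)
77 GB → tape 5 (remaining 57 GB)
86 GB → tape 6 (remaining 114 GB)
75 GB → tape 6 (remaining 39 GB)
84 GB → tape 7 (remaining 116 GB)
68 GB → tape 7 (remaining 48 GB)
67 GB → tape 8 (remaining 133 GB)
75 GB → tape 8 (remaining 58 GB)
70 GB → tape 9 (remaining 130 GB)
75 GB → tape 9 (remaining 55 GB)
Final tapes: [75,85] [85,86] [78,69] [70,79] [66,77] [86,75] [84,68] [67,75] [70,75].

9 tapes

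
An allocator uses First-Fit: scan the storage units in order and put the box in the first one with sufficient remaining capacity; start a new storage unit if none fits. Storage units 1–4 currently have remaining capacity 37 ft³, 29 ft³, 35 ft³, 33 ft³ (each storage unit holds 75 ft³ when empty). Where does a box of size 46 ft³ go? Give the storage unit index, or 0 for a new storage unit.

No storage unit has ≥ 46 ft³ free, so a new storage unit is opened.

0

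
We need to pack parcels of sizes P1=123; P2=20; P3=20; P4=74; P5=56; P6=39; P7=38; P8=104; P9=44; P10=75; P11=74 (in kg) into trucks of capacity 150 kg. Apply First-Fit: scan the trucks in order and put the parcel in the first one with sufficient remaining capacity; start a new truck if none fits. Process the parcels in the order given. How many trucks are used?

P1 (123 kg) → truck 1 (remaining 27 kg)
P2 (20 kg) → truck 1 (remaining 7 kg)
P3 (20 kg) → truck 2 (remaining 130 kg)
P4 (74 kg) → truck 2 (remaining 56 kg)
P5 (56 kg) → truck 2 (remaining 0 kg)
P6 (39 kg) → truck 3 (remaining 111 kg)
P7 (38 kg) → truck 3 (remaining 73 kg)
P8 (104 kg) → truck 4 (remaining 46 kg)
P9 (44 kg) → truck 3 (remaining 29 kg)
P10 (75 kg) → truck 5 (remaining 75 kg)
P11 (74 kg) → truck 5 (remaining 1 kg)
Final trucks: [123,20] [20,74,56] [39,38,44] [104] [75,74].

5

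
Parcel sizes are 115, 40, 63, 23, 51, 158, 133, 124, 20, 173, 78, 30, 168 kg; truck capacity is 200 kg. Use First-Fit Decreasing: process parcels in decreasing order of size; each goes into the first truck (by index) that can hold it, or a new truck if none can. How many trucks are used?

6

Sorted descending: 173, 168, 158, 133, 124, 115, 78, 63, 51, 40, 30, 23, 20.
Put 173 kg in truck 1; 27 kg remain.
Put 168 kg in truck 2; 32 kg remain.
Put 158 kg in truck 3; 42 kg remain.
Put 133 kg in truck 4; 67 kg remain.
Put 124 kg in truck 5; 76 kg remain.
Put 115 kg in truck 6; 85 kg remain.
Put 78 kg in truck 6; 7 kg remain.
Put 63 kg in truck 4; 4 kg remain.
Put 51 kg in truck 5; 25 kg remain.
Put 40 kg in truck 3; 2 kg remain.
Put 30 kg in truck 2; 2 kg remain.
Put 23 kg in truck 1; 4 kg remain.
Put 20 kg in truck 5; 5 kg remain.
Final trucks: [173,23] [168,30] [158,40] [133,63] [124,51,20] [115,78].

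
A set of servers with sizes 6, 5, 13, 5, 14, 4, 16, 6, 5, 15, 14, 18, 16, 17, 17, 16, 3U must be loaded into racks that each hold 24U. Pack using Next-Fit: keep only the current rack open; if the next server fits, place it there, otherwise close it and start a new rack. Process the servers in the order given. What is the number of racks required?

10

6U → rack 1 (remaining 18U)
5U → rack 1 (remaining 13U)
13U → rack 1 (remaining 0U)
5U → rack 2 (remaining 19U)
14U → rack 2 (remaining 5U)
4U → rack 2 (remaining 1U)
16U → rack 3 (remaining 8U)
6U → rack 3 (remaining 2U)
5U → rack 4 (remaining 19U)
15U → rack 4 (remaining 4U)
14U → rack 5 (remaining 10U)
18U → rack 6 (remaining 6U)
16U → rack 7 (remaining 8U)
17U → rack 8 (remaining 7U)
17U → rack 9 (remaining 7U)
16U → rack 10 (remaining 8U)
3U → rack 10 (remaining 5U)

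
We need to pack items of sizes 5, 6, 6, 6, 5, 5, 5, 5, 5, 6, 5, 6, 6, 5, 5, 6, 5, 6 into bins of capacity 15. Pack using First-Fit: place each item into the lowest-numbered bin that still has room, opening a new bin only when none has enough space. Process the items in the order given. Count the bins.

bin 1: place 5, 10 left
bin 1: place 6, 4 left
bin 2: place 6, 9 left
bin 2: place 6, 3 left
bin 3: place 5, 10 left
bin 3: place 5, 5 left
bin 3: place 5, 0 left
bin 4: place 5, 10 left
bin 4: place 5, 5 left
bin 5: place 6, 9 left
bin 4: place 5, 0 left
bin 5: place 6, 3 left
bin 6: place 6, 9 left
bin 6: place 5, 4 left
bin 7: place 5, 10 left
bin 7: place 6, 4 left
bin 8: place 5, 10 left
bin 8: place 6, 4 left

8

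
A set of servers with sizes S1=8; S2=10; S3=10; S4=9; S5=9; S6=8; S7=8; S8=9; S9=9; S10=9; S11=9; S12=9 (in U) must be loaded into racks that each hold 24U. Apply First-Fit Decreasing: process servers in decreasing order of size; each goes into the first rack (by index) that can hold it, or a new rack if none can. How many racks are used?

Sorted descending: 10, 10, 9, 9, 9, 9, 9, 9, 9, 8, 8, 8.
Put 10U in rack 1; 14U remain.
Put 10U in rack 1; 4U remain.
Put 9U in rack 2; 15U remain.
Put 9U in rack 2; 6U remain.
Put 9U in rack 3; 15U remain.
Put 9U in rack 3; 6U remain.
Put 9U in rack 4; 15U remain.
Put 9U in rack 4; 6U remain.
Put 9U in rack 5; 15U remain.
Put 8U in rack 5; 7U remain.
Put 8U in rack 6; 16U remain.
Put 8U in rack 6; 8U remain.

6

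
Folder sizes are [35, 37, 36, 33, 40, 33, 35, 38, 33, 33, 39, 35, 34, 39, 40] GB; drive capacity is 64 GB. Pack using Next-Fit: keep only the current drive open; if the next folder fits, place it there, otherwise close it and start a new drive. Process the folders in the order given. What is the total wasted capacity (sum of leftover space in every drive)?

420

Put 35 GB in drive 1; 29 GB remain.
Put 37 GB in drive 2; 27 GB remain.
Put 36 GB in drive 3; 28 GB remain.
Put 33 GB in drive 4; 31 GB remain.
Put 40 GB in drive 5; 24 GB remain.
Put 33 GB in drive 6; 31 GB remain.
Put 35 GB in drive 7; 29 GB remain.
Put 38 GB in drive 8; 26 GB remain.
Put 33 GB in drive 9; 31 GB remain.
Put 33 GB in drive 10; 31 GB remain.
Put 39 GB in drive 11; 25 GB remain.
Put 35 GB in drive 12; 29 GB remain.
Put 34 GB in drive 13; 30 GB remain.
Put 39 GB in drive 14; 25 GB remain.
Put 40 GB in drive 15; 24 GB remain.
15 drives × 64 GB = 960 GB; used 540 GB; unused 420 GB.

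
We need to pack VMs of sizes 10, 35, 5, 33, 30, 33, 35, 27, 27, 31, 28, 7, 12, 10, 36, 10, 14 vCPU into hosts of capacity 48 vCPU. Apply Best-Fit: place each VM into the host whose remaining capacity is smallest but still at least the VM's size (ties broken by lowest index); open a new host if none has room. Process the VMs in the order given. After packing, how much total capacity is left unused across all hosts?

97

10 vCPU → host 1 (remaining 38 vCPU)
35 vCPU → host 1 (remaining 3 vCPU)
5 vCPU → host 2 (remaining 43 vCPU)
33 vCPU → host 2 (remaining 10 vCPU)
30 vCPU → host 3 (remaining 18 vCPU)
33 vCPU → host 4 (remaining 15 vCPU)
35 vCPU → host 5 (remaining 13 vCPU)
27 vCPU → host 6 (remaining 21 vCPU)
27 vCPU → host 7 (remaining 21 vCPU)
31 vCPU → host 8 (remaining 17 vCPU)
28 vCPU → host 9 (remaining 20 vCPU)
7 vCPU → host 2 (remaining 3 vCPU)
12 vCPU → host 5 (remaining 1 vCPU)
10 vCPU → host 4 (remaining 5 vCPU)
36 vCPU → host 10 (remaining 12 vCPU)
10 vCPU → host 10 (remaining 2 vCPU)
14 vCPU → host 8 (remaining 3 vCPU)
10 hosts × 48 vCPU = 480 vCPU; used 383 vCPU; unused 97 vCPU.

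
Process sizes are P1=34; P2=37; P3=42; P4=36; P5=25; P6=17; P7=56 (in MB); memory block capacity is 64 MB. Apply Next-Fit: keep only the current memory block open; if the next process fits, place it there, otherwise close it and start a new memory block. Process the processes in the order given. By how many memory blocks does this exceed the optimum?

Next-Fit: [34] [37] [42] [36,25] [17] [56] → 6 memory blocks.
5 processes exceed 32 MB (half the capacity), and no two of those can share a memory block, so at least 5 memory blocks are needed.
An optimal packing achieves that bound: [56] [42,17] [37,25] [36] [34] → 5 memory blocks.
Excess: 6 − 5 = 1.

1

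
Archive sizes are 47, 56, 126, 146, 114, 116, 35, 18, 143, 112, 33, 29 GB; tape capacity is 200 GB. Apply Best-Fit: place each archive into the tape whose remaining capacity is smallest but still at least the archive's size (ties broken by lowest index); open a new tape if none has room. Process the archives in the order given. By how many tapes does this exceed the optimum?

1

Best-Fit: [47,56] [126,29] [146,35,18] [114] [116] [143,33] [112] → 7 tapes.
6 archives exceed 100 GB (half the capacity), and no two of those can share a tape, so at least 6 tapes are needed.
An optimal packing achieves that bound: [146,47] [143,56] [126,35,33] [116,29,18] [114] [112] → 6 tapes.
Excess: 7 − 6 = 1.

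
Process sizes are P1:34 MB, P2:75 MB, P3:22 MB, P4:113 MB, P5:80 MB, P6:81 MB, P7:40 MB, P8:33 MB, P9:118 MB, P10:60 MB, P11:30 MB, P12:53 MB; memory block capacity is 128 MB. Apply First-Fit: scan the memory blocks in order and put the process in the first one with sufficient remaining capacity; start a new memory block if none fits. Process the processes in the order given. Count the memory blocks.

7 memory blocks

memory block 1: place P1 (34 MB), 94 MB left
memory block 1: place P2 (75 MB), 19 MB left
memory block 2: place P3 (22 MB), 106 MB left
memory block 3: place P4 (113 MB), 15 MB left
memory block 2: place P5 (80 MB), 26 MB left
memory block 4: place P6 (81 MB), 47 MB left
memory block 4: place P7 (40 MB), 7 MB left
memory block 5: place P8 (33 MB), 95 MB left
memory block 6: place P9 (118 MB), 10 MB left
memory block 5: place P10 (60 MB), 35 MB left
memory block 5: place P11 (30 MB), 5 MB left
memory block 7: place P12 (53 MB), 75 MB left
Final memory blocks: [34,75] [22,80] [113] [81,40] [33,60,30] [118] [53].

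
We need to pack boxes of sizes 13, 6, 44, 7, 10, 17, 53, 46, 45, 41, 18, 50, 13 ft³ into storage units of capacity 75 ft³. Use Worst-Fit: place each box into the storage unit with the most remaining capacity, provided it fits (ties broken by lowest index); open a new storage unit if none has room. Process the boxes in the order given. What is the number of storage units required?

6

13 ft³ → storage unit 1 (remaining 62 ft³)
6 ft³ → storage unit 1 (remaining 56 ft³)
44 ft³ → storage unit 1 (remaining 12 ft³)
7 ft³ → storage unit 1 (remaining 5 ft³)
10 ft³ → storage unit 2 (remaining 65 ft³)
17 ft³ → storage unit 2 (remaining 48 ft³)
53 ft³ → storage unit 3 (remaining 22 ft³)
46 ft³ → storage unit 2 (remaining 2 ft³)
45 ft³ → storage unit 4 (remaining 30 ft³)
41 ft³ → storage unit 5 (remaining 34 ft³)
18 ft³ → storage unit 5 (remaining 16 ft³)
50 ft³ → storage unit 6 (remaining 25 ft³)
13 ft³ → storage unit 4 (remaining 17 ft³)
Final storage units: [13,6,44,7] [10,17,46] [53] [45,13] [41,18] [50].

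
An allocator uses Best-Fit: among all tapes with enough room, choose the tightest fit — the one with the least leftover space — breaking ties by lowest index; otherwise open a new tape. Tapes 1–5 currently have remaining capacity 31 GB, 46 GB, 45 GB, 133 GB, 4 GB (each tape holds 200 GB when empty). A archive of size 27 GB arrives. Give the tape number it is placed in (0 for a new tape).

1

Tapes with room: tape 1 (31 GB), tape 2 (46 GB), tape 3 (45 GB), tape 4 (133 GB).
Tightest fit is tape 1 with 31 GB free.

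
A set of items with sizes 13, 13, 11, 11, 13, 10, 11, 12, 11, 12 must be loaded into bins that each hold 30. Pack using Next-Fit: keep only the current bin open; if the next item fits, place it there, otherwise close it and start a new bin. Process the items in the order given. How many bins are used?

5 bins

Put 13 in bin 1; 17 remain.
Put 13 in bin 1; 4 remain.
Put 11 in bin 2; 19 remain.
Put 11 in bin 2; 8 remain.
Put 13 in bin 3; 17 remain.
Put 10 in bin 3; 7 remain.
Put 11 in bin 4; 19 remain.
Put 12 in bin 4; 7 remain.
Put 11 in bin 5; 19 remain.
Put 12 in bin 5; 7 remain.
Final bins: [13,13] [11,11] [13,10] [11,12] [11,12].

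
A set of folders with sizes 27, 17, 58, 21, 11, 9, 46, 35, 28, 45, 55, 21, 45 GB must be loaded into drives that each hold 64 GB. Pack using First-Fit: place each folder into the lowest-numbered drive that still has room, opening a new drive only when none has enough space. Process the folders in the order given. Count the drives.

27 GB → drive 1 (remaining 37 GB)
17 GB → drive 1 (remaining 20 GB)
58 GB → drive 2 (remaining 6 GB)
21 GB → drive 3 (remaining 43 GB)
11 GB → drive 1 (remaining 9 GB)
9 GB → drive 1 (remaining 0 GB)
46 GB → drive 4 (remaining 18 GB)
35 GB → drive 3 (remaining 8 GB)
28 GB → drive 5 (remaining 36 GB)
45 GB → drive 6 (remaining 19 GB)
55 GB → drive 7 (remaining 9 GB)
21 GB → drive 5 (remaining 15 GB)
45 GB → drive 8 (remaining 19 GB)
Final drives: [27,17,11,9] [58] [21,35] [46] [28,21] [45] [55] [45].

8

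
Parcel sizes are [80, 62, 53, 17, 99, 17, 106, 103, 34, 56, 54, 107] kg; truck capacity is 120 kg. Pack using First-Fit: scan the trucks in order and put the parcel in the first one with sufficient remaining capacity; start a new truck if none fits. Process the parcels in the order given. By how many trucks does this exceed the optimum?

First-Fit: [80,17,17] [62,53] [99] [106] [103] [34,56] [54] [107] → 8 trucks.
Total size 788 kg; any packing needs at least ⌈788/120⌉ = 7 trucks.
An optimal packing achieves that bound: [107] [106] [103,17] [99,17] [80,34] [62,56] [54,53] → 7 trucks.
Excess: 8 − 7 = 1.

1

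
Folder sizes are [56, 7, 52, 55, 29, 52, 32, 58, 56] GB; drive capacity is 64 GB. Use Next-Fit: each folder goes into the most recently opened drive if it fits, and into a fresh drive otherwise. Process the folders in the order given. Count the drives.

Put 56 GB in drive 1; 8 GB remain.
Put 7 GB in drive 1; 1 GB remain.
Put 52 GB in drive 2; 12 GB remain.
Put 55 GB in drive 3; 9 GB remain.
Put 29 GB in drive 4; 35 GB remain.
Put 52 GB in drive 5; 12 GB remain.
Put 32 GB in drive 6; 32 GB remain.
Put 58 GB in drive 7; 6 GB remain.
Put 56 GB in drive 8; 8 GB remain.
Final drives: [56,7] [52] [55] [29] [52] [32] [58] [56].

8 drives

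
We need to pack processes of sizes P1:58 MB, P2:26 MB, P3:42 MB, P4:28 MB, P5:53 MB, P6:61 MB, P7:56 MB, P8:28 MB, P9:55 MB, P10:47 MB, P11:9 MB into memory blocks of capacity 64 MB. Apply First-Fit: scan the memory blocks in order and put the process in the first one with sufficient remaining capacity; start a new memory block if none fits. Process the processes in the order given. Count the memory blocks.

memory block 1: place P1 (58 MB), 6 MB left
memory block 2: place P2 (26 MB), 38 MB left
memory block 3: place P3 (42 MB), 22 MB left
memory block 2: place P4 (28 MB), 10 MB left
memory block 4: place P5 (53 MB), 11 MB left
memory block 5: place P6 (61 MB), 3 MB left
memory block 6: place P7 (56 MB), 8 MB left
memory block 7: place P8 (28 MB), 36 MB left
memory block 8: place P9 (55 MB), 9 MB left
memory block 9: place P10 (47 MB), 17 MB left
memory block 2: place P11 (9 MB), 1 MB left

9 memory blocks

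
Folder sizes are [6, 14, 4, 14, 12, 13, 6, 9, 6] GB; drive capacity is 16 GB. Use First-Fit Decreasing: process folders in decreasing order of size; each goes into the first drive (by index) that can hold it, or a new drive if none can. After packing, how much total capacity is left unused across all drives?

Sorted descending: 14, 14, 13, 12, 9, 6, 6, 6, 4.
drive 1: place 14 GB, 2 GB left
drive 2: place 14 GB, 2 GB left
drive 3: place 13 GB, 3 GB left
drive 4: place 12 GB, 4 GB left
drive 5: place 9 GB, 7 GB left
drive 5: place 6 GB, 1 GB left
drive 6: place 6 GB, 10 GB left
drive 6: place 6 GB, 4 GB left
drive 4: place 4 GB, 0 GB left
6 drives × 16 GB = 96 GB; used 84 GB; unused 12 GB.

12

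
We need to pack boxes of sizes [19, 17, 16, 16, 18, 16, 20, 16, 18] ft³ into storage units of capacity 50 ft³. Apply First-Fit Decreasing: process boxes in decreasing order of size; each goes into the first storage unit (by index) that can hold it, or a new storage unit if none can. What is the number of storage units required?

4 storage units

Sorted descending: 20, 19, 18, 18, 17, 16, 16, 16, 16.
Put 20 ft³ in storage unit 1; 30 ft³ remain.
Put 19 ft³ in storage unit 1; 11 ft³ remain.
Put 18 ft³ in storage unit 2; 32 ft³ remain.
Put 18 ft³ in storage unit 2; 14 ft³ remain.
Put 17 ft³ in storage unit 3; 33 ft³ remain.
Put 16 ft³ in storage unit 3; 17 ft³ remain.
Put 16 ft³ in storage unit 3; 1 ft³ remain.
Put 16 ft³ in storage unit 4; 34 ft³ remain.
Put 16 ft³ in storage unit 4; 18 ft³ remain.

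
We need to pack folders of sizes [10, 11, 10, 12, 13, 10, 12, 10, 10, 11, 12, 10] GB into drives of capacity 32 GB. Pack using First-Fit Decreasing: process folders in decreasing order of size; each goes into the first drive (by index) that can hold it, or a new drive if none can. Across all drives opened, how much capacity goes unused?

29

Sorted descending: 13, 12, 12, 12, 11, 11, 10, 10, 10, 10, 10, 10.
Put 13 GB in drive 1; 19 GB remain.
Put 12 GB in drive 1; 7 GB remain.
Put 12 GB in drive 2; 20 GB remain.
Put 12 GB in drive 2; 8 GB remain.
Put 11 GB in drive 3; 21 GB remain.
Put 11 GB in drive 3; 10 GB remain.
Put 10 GB in drive 3; 0 GB remain.
Put 10 GB in drive 4; 22 GB remain.
Put 10 GB in drive 4; 12 GB remain.
Put 10 GB in drive 4; 2 GB remain.
Put 10 GB in drive 5; 22 GB remain.
Put 10 GB in drive 5; 12 GB remain.
5 drives × 32 GB = 160 GB; used 131 GB; unused 29 GB.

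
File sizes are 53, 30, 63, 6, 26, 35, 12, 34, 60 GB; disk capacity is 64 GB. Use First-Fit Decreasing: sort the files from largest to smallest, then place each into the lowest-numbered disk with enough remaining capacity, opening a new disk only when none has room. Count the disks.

Sorted descending: 63, 60, 53, 35, 34, 30, 26, 12, 6.
63 GB → disk 1 (remaining 1 GB)
60 GB → disk 2 (remaining 4 GB)
53 GB → disk 3 (remaining 11 GB)
35 GB → disk 4 (remaining 29 GB)
34 GB → disk 5 (remaining 30 GB)
30 GB → disk 5 (remaining 0 GB)
26 GB → disk 4 (remaining 3 GB)
12 GB → disk 6 (remaining 52 GB)
6 GB → disk 3 (remaining 5 GB)

6 disks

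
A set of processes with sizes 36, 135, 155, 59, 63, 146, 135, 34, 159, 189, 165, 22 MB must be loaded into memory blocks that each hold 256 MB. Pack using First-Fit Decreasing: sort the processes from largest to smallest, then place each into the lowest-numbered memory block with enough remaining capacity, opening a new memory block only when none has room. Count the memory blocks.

Sorted descending: 189, 165, 159, 155, 146, 135, 135, 63, 59, 36, 34, 22.
Put 189 MB in memory block 1; 67 MB remain.
Put 165 MB in memory block 2; 91 MB remain.
Put 159 MB in memory block 3; 97 MB remain.
Put 155 MB in memory block 4; 101 MB remain.
Put 146 MB in memory block 5; 110 MB remain.
Put 135 MB in memory block 6; 121 MB remain.
Put 135 MB in memory block 7; 121 MB remain.
Put 63 MB in memory block 1; 4 MB remain.
Put 59 MB in memory block 2; 32 MB remain.
Put 36 MB in memory block 3; 61 MB remain.
Put 34 MB in memory block 3; 27 MB remain.
Put 22 MB in memory block 2; 10 MB remain.

7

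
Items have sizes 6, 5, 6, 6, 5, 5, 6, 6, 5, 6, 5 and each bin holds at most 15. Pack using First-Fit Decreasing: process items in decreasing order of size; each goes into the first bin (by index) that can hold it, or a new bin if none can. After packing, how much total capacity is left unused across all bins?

14

Sorted descending: 6, 6, 6, 6, 6, 6, 5, 5, 5, 5, 5.
Put 6 in bin 1; 9 remain.
Put 6 in bin 1; 3 remain.
Put 6 in bin 2; 9 remain.
Put 6 in bin 2; 3 remain.
Put 6 in bin 3; 9 remain.
Put 6 in bin 3; 3 remain.
Put 5 in bin 4; 10 remain.
Put 5 in bin 4; 5 remain.
Put 5 in bin 4; 0 remain.
Put 5 in bin 5; 10 remain.
Put 5 in bin 5; 5 remain.
5 bins × 15 = 75; used 61; unused 14.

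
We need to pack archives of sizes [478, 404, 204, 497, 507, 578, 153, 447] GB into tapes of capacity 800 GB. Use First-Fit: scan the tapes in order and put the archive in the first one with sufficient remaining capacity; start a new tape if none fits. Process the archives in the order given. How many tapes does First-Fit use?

tape 1: place 478 GB, 322 GB left
tape 2: place 404 GB, 396 GB left
tape 1: place 204 GB, 118 GB left
tape 3: place 497 GB, 303 GB left
tape 4: place 507 GB, 293 GB left
tape 5: place 578 GB, 222 GB left
tape 2: place 153 GB, 243 GB left
tape 6: place 447 GB, 353 GB left
Final tapes: [478,204] [404,153] [497] [507] [578] [447].

6 tapes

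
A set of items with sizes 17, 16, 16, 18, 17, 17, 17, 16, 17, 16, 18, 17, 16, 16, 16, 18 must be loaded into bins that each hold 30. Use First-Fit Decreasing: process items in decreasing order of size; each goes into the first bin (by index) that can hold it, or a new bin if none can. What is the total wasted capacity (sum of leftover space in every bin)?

Sorted descending: 18, 18, 18, 17, 17, 17, 17, 17, 17, 16, 16, 16, 16, 16, 16, 16.
bin 1: place 18, 12 left
bin 2: place 18, 12 left
bin 3: place 18, 12 left
bin 4: place 17, 13 left
bin 5: place 17, 13 left
bin 6: place 17, 13 left
bin 7: place 17, 13 left
bin 8: place 17, 13 left
bin 9: place 17, 13 left
bin 10: place 16, 14 left
bin 11: place 16, 14 left
bin 12: place 16, 14 left
bin 13: place 16, 14 left
bin 14: place 16, 14 left
bin 15: place 16, 14 left
bin 16: place 16, 14 left
16 bins × 30 = 480; used 268; unused 212.

212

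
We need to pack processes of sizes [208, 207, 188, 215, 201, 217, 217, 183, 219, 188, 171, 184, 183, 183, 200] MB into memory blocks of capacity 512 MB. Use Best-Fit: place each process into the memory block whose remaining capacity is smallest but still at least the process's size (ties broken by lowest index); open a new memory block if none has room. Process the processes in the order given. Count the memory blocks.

8

Put 208 MB in memory block 1; 304 MB remain.
Put 207 MB in memory block 1; 97 MB remain.
Put 188 MB in memory block 2; 324 MB remain.
Put 215 MB in memory block 2; 109 MB remain.
Put 201 MB in memory block 3; 311 MB remain.
Put 217 MB in memory block 3; 94 MB remain.
Put 217 MB in memory block 4; 295 MB remain.
Put 183 MB in memory block 4; 112 MB remain.
Put 219 MB in memory block 5; 293 MB remain.
Put 188 MB in memory block 5; 105 MB remain.
Put 171 MB in memory block 6; 341 MB remain.
Put 184 MB in memory block 6; 157 MB remain.
Put 183 MB in memory block 7; 329 MB remain.
Put 183 MB in memory block 7; 146 MB remain.
Put 200 MB in memory block 8; 312 MB remain.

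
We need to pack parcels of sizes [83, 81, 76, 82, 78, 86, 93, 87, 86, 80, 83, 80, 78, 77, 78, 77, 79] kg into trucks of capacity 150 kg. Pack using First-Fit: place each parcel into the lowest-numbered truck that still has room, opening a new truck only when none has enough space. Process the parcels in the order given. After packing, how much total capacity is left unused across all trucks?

Put 83 kg in truck 1; 67 kg remain.
Put 81 kg in truck 2; 69 kg remain.
Put 76 kg in truck 3; 74 kg remain.
Put 82 kg in truck 4; 68 kg remain.
Put 78 kg in truck 5; 72 kg remain.
Put 86 kg in truck 6; 64 kg remain.
Put 93 kg in truck 7; 57 kg remain.
Put 87 kg in truck 8; 63 kg remain.
Put 86 kg in truck 9; 64 kg remain.
Put 80 kg in truck 10; 70 kg remain.
Put 83 kg in truck 11; 67 kg remain.
Put 80 kg in truck 12; 70 kg remain.
Put 78 kg in truck 13; 72 kg remain.
Put 77 kg in truck 14; 73 kg remain.
Put 78 kg in truck 15; 72 kg remain.
Put 77 kg in truck 16; 73 kg remain.
Put 79 kg in truck 17; 71 kg remain.
17 trucks × 150 kg = 2550 kg; used 1384 kg; unused 1166 kg.

1166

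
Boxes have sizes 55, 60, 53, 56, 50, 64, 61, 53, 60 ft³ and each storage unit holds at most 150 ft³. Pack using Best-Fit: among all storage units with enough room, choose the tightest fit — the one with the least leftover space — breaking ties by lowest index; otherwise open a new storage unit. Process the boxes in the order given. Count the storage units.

5 storage units

55 ft³ → storage unit 1 (remaining 95 ft³)
60 ft³ → storage unit 1 (remaining 35 ft³)
53 ft³ → storage unit 2 (remaining 97 ft³)
56 ft³ → storage unit 2 (remaining 41 ft³)
50 ft³ → storage unit 3 (remaining 100 ft³)
64 ft³ → storage unit 3 (remaining 36 ft³)
61 ft³ → storage unit 4 (remaining 89 ft³)
53 ft³ → storage unit 4 (remaining 36 ft³)
60 ft³ → storage unit 5 (remaining 90 ft³)
Final storage units: [55,60] [53,56] [50,64] [61,53] [60].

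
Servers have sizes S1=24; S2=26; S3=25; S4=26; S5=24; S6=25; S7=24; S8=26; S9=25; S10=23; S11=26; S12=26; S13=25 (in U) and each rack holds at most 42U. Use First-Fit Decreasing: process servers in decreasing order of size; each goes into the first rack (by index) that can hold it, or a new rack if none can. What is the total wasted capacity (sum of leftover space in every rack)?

Sorted descending: 26, 26, 26, 26, 26, 25, 25, 25, 25, 24, 24, 24, 23.
26U → rack 1 (remaining 16U)
26U → rack 2 (remaining 16U)
26U → rack 3 (remaining 16U)
26U → rack 4 (remaining 16U)
26U → rack 5 (remaining 16U)
25U → rack 6 (remaining 17U)
25U → rack 7 (remaining 17U)
25U → rack 8 (remaining 17U)
25U → rack 9 (remaining 17U)
24U → rack 10 (remaining 18U)
24U → rack 11 (remaining 18U)
24U → rack 12 (remaining 18U)
23U → rack 13 (remaining 19U)
13 racks × 42U = 546U; used 325U; unused 221U.

221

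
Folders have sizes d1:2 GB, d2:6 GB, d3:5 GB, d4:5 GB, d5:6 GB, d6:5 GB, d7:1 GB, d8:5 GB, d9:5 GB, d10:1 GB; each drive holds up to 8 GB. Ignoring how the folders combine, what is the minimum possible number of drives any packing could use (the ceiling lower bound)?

Total size = 2 + 6 + 5 + 5 + 6 + 5 + 1 + 5 + 5 + 1 = 41 GB.
⌈41 / 8⌉ = 6.

6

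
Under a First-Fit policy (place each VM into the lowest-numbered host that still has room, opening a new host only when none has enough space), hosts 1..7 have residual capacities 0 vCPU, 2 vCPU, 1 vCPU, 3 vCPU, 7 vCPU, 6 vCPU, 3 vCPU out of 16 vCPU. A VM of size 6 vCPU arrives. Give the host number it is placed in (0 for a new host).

Hosts with room: host 5 (7 vCPU), host 6 (6 vCPU).
The first with room is host 5.

5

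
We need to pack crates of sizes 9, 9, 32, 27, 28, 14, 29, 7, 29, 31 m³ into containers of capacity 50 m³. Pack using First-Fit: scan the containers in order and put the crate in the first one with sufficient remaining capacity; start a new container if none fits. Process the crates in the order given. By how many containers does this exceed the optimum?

First-Fit: [9,9,32] [27,14,7] [28] [29] [29] [31] → 6 containers.
6 crates exceed 25 m³ (half the capacity), and no two of those can share a container, so at least 6 containers are needed.
So 6 is already optimal.

0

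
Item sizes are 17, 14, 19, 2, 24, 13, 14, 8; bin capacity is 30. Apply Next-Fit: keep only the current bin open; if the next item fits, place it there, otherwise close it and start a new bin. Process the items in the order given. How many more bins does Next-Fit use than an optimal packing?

Next-Fit: [17] [14] [19,2] [24] [13,14] [8] → 6 bins.
Total size 111; any packing needs at least ⌈111/30⌉ = 4 bins.
An optimal packing achieves that bound: [24,2] [19,8] [17,13] [14,14] → 4 bins.
Excess: 6 − 4 = 2.

2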